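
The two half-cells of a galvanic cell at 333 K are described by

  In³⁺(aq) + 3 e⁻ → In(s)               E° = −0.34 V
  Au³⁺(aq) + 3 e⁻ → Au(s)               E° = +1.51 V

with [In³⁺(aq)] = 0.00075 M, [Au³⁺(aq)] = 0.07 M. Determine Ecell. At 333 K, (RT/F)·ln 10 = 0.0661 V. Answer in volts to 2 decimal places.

Since E°(Au³⁺/Au) > E°(In³⁺/In), Au³⁺/Au serves as the cathode.
E°cell = E°cat − E°an = +1.51 − (−0.34) = +1.85 V; n = 3.
Balancing gives Au³⁺(aq) + In(s) → Au(s) + In³⁺(aq); hence Q = [In³⁺(aq)] / [Au³⁺(aq)] = 0.0107 (log Q = −1.970).
By the Nernst equation, E = +1.85 − (0.0661/3)·(−1.970) = +1.89 V.

+1.89 V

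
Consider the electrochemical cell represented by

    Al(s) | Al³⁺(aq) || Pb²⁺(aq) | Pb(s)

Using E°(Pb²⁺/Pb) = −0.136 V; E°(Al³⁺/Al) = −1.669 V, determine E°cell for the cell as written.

By convention the left-hand electrode in cell notation is the anode (oxidation) and the right-hand electrode is the cathode (reduction).
E°cell = E°(right) − E°(left) = −0.136 − (−1.669) = +1.533 V.

+1.533 V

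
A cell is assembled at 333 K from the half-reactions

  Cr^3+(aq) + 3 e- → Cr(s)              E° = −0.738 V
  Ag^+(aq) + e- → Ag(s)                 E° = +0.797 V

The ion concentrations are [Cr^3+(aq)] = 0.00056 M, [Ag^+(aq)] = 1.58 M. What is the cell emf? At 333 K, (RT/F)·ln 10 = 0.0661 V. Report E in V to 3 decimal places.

+1.620 V

The Ag⁺/Ag couple has the more positive E°, so it is the cathode; Cr³⁺/Cr is the anode.
The standard potential is +0.797 − (−0.738) = +1.535 V and the balanced reaction transfers n = 3 electrons.
Balancing gives 3 Ag^+(aq) + Cr(s) → 3 Ag(s) + Cr^3+(aq); hence Q = [Cr^3+(aq)] / [Ag^+(aq)]^3 = 0.000142 (log Q = −3.848).
Applying E = E° − (RT ln10/nF)·log Q gives +1.535 − (0.0661/3)(−3.848) = +1.620 V.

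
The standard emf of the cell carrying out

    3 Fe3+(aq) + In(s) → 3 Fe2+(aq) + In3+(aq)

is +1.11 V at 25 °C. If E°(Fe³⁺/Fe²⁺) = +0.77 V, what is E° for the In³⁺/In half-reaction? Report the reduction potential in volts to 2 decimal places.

−0.34 V

In the reaction as written the Fe³⁺/Fe²⁺ couple is reduced (cathode) and In³⁺/In is oxidized (anode), so E°cell = E°(Fe³⁺/Fe²⁺) − E°(In³⁺/In).
E°(In³⁺/In) = E°(cathode) − E°cell = +0.77 − (+1.11) = −0.34 V.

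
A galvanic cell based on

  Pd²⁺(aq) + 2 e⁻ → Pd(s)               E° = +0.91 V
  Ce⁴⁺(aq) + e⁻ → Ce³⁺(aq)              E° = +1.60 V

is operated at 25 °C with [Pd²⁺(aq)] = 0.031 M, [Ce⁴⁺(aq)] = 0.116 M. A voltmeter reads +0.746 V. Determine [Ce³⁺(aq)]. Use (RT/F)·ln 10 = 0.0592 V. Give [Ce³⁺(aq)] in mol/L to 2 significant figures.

0.075 M

The Ce⁴⁺/Ce³⁺ couple has the larger reduction potential, so it is the cathode: E°cell = +1.60 − (+0.91) = +0.69 V and n = 2.
Rearranging E = E° − (0.0592/n)·log Q gives log Q = 2(+0.69 − (+0.746))/0.0592 = −1.892.
For 2 Ce⁴⁺(aq) + Pd(s) → 2 Ce³⁺(aq) + Pd²⁺(aq), the reaction quotient is Q = ([Ce³⁺(aq)]^2·[Pd²⁺(aq)]) / [Ce⁴⁺(aq)]^2.
Substituting the known concentrations and solving, log [Ce³⁺(aq)] = −1.127 and [Ce³⁺(aq)] = 0.075 M.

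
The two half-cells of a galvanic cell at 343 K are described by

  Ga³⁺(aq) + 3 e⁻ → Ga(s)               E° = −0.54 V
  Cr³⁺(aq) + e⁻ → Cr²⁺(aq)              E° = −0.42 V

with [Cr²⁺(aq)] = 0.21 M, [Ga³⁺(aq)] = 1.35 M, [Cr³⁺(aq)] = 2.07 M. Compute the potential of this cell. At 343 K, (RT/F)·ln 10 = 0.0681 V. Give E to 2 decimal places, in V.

+0.18 V

Cr³⁺/Cr²⁺ is reduced (cathode, E° = −0.42 V) and Ga³⁺/Ga is oxidized (anode).
E°cell = E°cat − E°an = −0.42 − (−0.54) = +0.12 V; n = 3.
Balancing gives 3 Cr³⁺(aq) + Ga(s) → 3 Cr²⁺(aq) + Ga³⁺(aq); hence Q = ([Cr²⁺(aq)]^3·[Ga³⁺(aq)]) / [Cr³⁺(aq)]^3 = 0.00141 (log Q = −2.851).
By the Nernst equation, E = +0.12 − (0.0681/3)·(−2.851) = +0.18 V.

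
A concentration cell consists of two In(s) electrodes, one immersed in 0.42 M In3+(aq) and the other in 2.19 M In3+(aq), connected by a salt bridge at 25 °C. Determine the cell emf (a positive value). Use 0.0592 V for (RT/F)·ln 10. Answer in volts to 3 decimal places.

For a concentration cell E°cell = 0, since both electrodes use the same couple.
The compartment with the higher In3+(aq) concentration (2.19 M) acts as the cathode; ions are reduced there and produced at the dilute (0.42 M) anode.
With n = 3, Ecell = −(0.0592/3)·log([dilute]/[conc]) = −(0.0592/3)·log(0.42/2.19) = +0.014 V.

0.014 V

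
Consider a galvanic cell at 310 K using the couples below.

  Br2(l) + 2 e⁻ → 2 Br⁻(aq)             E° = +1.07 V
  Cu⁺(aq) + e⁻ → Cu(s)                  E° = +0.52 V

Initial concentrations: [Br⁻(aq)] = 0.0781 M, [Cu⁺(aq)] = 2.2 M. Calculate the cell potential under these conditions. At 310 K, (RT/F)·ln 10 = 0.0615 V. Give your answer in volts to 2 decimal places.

+0.60 V

The Br₂/Br⁻ couple has the more positive E°, so it is the cathode; Cu⁺/Cu is the anode.
E°cell = E°cat − E°an = +1.07 − (+0.52) = +0.55 V; n = 2.
For the overall reaction Br2(l) + 2 Cu(s) → 2 Br⁻(aq) + 2 Cu⁺(aq), Q = [Br⁻(aq)]^2·[Cu⁺(aq)]^2 = 0.0295, giving log Q = −1.530.
Applying E = E° − (RT ln10/nF)·log Q gives +0.55 − (0.0615/2)(−1.530) = +0.60 V.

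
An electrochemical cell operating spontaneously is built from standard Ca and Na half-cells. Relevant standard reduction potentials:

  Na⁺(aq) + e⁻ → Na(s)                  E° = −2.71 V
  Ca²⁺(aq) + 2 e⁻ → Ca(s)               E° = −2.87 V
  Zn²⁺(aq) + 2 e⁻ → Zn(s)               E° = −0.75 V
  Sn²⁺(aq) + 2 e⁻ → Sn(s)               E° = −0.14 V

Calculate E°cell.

+0.16 V

Of the two couples in this cell, the one with the more positive reduction potential is reduced at the cathode: here that is Na⁺/Na (−2.71 V); Ca²⁺/Ca (−2.87 V) is the anode.
E°cell = E°(cathode) − E°(anode) = −2.71 − (−2.87) = +0.16 V.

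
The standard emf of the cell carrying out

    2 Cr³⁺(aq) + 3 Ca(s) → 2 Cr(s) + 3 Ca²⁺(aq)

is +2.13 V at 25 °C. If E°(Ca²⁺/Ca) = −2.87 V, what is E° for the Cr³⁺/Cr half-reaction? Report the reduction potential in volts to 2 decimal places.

In the reaction as written the Cr³⁺/Cr couple is reduced (cathode) and Ca²⁺/Ca is oxidized (anode), so E°cell = E°(Cr³⁺/Cr) − E°(Ca²⁺/Ca).
E°(Cr³⁺/Cr) = E°cell + E°(anode) = +2.13 + (−2.87) = −0.74 V.

−0.74 V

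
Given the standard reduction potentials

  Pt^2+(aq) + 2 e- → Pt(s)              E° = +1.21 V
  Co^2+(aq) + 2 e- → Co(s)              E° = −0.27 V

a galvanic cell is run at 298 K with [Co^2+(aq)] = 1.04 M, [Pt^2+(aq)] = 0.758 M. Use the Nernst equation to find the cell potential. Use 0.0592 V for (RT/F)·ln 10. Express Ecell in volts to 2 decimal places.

The Pt²⁺/Pt couple has the more positive E°, so it is the cathode; Co²⁺/Co is the anode.
E°cell = E°cat − E°an = +1.21 − (−0.27) = +1.48 V; n = 2.
For the overall reaction Pt^2+(aq) + Co(s) → Pt(s) + Co^2+(aq), Q = [Co^2+(aq)] / [Pt^2+(aq)] = 1.37, giving log Q = 0.137.
E = E° − (0.0592/n)·log Q = +1.48 − (0.0592/2)(0.137) = +1.48 V.

+1.48 V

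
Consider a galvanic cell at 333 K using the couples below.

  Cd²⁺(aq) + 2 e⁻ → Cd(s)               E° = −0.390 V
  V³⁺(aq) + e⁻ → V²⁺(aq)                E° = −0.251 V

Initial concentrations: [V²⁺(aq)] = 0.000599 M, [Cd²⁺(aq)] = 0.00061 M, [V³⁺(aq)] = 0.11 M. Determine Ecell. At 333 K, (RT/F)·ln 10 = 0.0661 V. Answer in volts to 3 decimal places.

+0.395 V

The V³⁺/V²⁺ couple has the more positive E°, so it is the cathode; Cd²⁺/Cd is the anode.
E°cell = −0.251 − (−0.390) = +0.139 V, with n = 2 electrons transferred.
For the overall reaction 2 V³⁺(aq) + Cd(s) → 2 V²⁺(aq) + Cd²⁺(aq), Q = ([V²⁺(aq)]^2·[Cd²⁺(aq)]) / [V³⁺(aq)]^2 = 1.81×10^−8, giving log Q = −7.743.
By the Nernst equation, E = +0.139 − (0.0661/2)·(−7.743) = +0.395 V.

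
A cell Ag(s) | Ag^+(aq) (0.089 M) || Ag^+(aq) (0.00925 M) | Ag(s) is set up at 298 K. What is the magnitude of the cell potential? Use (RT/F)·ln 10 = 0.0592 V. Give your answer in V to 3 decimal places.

For a concentration cell E°cell = 0, since both electrodes use the same couple.
The compartment with the higher Ag^+(aq) concentration (0.089 M) acts as the cathode; ions are reduced there and produced at the dilute (0.00925 M) anode.
With n = 1, Ecell = −(0.0592/1)·log([dilute]/[conc]) = −(0.0592/1)·log(0.00925/0.089) = +0.058 V.

0.058 V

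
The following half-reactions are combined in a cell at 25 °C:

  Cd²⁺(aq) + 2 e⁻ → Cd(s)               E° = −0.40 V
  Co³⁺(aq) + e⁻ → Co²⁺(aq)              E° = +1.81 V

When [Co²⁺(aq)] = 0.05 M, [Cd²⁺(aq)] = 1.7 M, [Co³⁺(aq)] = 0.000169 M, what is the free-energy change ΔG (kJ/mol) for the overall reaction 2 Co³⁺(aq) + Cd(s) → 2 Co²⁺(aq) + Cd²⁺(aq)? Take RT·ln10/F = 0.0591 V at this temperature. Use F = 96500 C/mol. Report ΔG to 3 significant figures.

−397 kJ/mol

E°cell = +1.81 − (−0.40) = +2.21 V; the balanced reaction transfers n = 2 electrons.
The reaction quotient is ([Co²⁺(aq)]^2·[Cd²⁺(aq)]) / [Co³⁺(aq)]^2 = 1.49×10^5; by Nernst, E = +2.21 − (0.0591/2)(5.173) = +2.0571 V.
Finally ΔG = −nFE = −(2)(96500 C/mol)(+2.0571 V) = −397 kJ/mol.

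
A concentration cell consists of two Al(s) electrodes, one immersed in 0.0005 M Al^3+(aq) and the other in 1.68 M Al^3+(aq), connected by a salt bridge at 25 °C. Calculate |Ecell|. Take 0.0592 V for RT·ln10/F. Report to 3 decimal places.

0.070 V

For a concentration cell E°cell = 0, since both electrodes use the same couple.
The compartment with the higher Al^3+(aq) concentration (1.68 M) acts as the cathode; ions are reduced there and produced at the dilute (0.0005 M) anode.
With n = 3, Ecell = −(0.0592/3)·log([dilute]/[conc]) = −(0.0592/3)·log(0.0005/1.68) = +0.070 V.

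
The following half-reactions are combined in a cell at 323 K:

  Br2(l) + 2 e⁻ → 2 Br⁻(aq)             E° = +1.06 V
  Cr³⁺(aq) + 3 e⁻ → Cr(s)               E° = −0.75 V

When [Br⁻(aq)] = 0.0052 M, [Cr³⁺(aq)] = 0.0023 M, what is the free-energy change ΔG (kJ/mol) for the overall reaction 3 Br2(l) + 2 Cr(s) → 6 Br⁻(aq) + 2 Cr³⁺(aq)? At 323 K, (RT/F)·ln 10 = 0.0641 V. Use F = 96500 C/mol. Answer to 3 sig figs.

−1170 kJ/mol

E°cell = +1.06 − (−0.75) = +1.81 V; the balanced reaction transfers n = 6 electrons.
Here Q = [Br⁻(aq)]^6·[Cr³⁺(aq)]^2 = 1.05×10^−19 (log Q = −18.981), giving E = +1.81 − (0.0641/6)·(−18.981) = +2.0128 V.
ΔG = −nFE = −(6)(96500)(+2.0128) J/mol = −1170 kJ/mol.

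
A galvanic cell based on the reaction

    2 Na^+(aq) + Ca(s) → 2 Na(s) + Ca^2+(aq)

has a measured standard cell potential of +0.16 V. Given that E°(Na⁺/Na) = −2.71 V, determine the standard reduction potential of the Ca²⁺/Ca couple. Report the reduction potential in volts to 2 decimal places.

In the reaction as written the Na⁺/Na couple is reduced (cathode) and Ca²⁺/Ca is oxidized (anode), so E°cell = E°(Na⁺/Na) − E°(Ca²⁺/Ca).
E°(Ca²⁺/Ca) = E°(cathode) − E°cell = −2.71 − (+0.16) = −2.87 V.

−2.87 V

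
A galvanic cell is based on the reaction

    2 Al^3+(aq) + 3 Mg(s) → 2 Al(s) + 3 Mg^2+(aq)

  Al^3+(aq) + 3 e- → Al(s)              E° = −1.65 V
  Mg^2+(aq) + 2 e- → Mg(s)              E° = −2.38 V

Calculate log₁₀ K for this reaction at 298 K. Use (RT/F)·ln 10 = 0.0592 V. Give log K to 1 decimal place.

log K = 74.0

The Al³⁺/Al couple is reduced (cathode); E°cell = −1.65 − (−2.38) = +0.73 V with n = 6.
At equilibrium E = 0, so log K = nE°cell / 0.0592 = (6)(+0.73) / 0.0592 = 74.0.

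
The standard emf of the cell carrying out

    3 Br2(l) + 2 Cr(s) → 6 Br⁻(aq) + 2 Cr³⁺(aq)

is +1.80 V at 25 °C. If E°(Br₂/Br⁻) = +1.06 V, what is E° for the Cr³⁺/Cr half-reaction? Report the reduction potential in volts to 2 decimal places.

−0.74 V

In the reaction as written the Br₂/Br⁻ couple is reduced (cathode) and Cr³⁺/Cr is oxidized (anode), so E°cell = E°(Br₂/Br⁻) − E°(Cr³⁺/Cr).
E°(Cr³⁺/Cr) = E°(cathode) − E°cell = +1.06 − (+1.80) = −0.74 V.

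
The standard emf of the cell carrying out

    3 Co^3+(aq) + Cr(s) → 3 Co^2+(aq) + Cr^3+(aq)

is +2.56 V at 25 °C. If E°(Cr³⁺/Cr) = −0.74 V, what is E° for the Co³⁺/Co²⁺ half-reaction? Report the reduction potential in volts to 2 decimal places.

In the reaction as written the Co³⁺/Co²⁺ couple is reduced (cathode) and Cr³⁺/Cr is oxidized (anode), so E°cell = E°(Co³⁺/Co²⁺) − E°(Cr³⁺/Cr).
E°(Co³⁺/Co²⁺) = E°cell + E°(anode) = +2.56 + (−0.74) = +1.82 V.

+1.82 V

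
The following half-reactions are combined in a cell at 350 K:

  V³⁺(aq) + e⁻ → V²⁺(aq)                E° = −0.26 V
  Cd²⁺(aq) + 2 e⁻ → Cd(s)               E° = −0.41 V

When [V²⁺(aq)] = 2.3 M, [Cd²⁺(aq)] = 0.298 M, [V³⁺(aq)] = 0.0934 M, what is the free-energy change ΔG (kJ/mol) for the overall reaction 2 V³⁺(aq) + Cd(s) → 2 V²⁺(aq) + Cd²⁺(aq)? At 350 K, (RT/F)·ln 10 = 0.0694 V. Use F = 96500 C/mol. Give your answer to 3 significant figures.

−13.8 kJ/mol

With V³⁺/V²⁺ reduced at the cathode, E°cell = −0.26 − (−0.41) = +0.15 V and n = 2.
Q = ([V²⁺(aq)]^2·[Cd²⁺(aq)]) / [V³⁺(aq)]^2 = 181, so log Q = 2.257 and E = +0.15 − (0.0694/2)(2.257) = +0.0717 V.
ΔG = −nFE = −(2)(96500)(+0.0717) J/mol = −13.8 kJ/mol.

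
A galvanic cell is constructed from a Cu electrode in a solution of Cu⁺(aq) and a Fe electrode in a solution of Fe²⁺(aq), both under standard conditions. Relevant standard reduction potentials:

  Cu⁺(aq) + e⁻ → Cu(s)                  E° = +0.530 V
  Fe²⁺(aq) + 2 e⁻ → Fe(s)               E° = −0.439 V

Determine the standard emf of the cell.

+0.969 V

The Cu⁺/Cu couple has the higher E°, so Cu ion is reduced (cathode) and Fe is oxidized (anode).
E°cell = E°(cathode) − E°(anode) = +0.530 − (−0.439) = +0.969 V.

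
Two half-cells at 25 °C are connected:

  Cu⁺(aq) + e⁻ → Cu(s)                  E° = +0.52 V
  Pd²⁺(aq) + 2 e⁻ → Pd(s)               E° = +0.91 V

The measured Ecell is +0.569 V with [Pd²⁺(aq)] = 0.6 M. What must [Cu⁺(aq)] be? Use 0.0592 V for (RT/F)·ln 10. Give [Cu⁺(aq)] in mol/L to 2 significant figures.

The Pd²⁺/Pd couple has the larger reduction potential, so it is the cathode: E°cell = +0.91 − (+0.52) = +0.39 V and n = 2.
From the Nernst equation, log Q = n(E° − E)/0.0592 = 2·(+0.39 − (+0.569))/0.0592 = −6.047.
For Pd²⁺(aq) + 2 Cu(s) → Pd(s) + 2 Cu⁺(aq), the reaction quotient is Q = [Cu⁺(aq)]^2 / [Pd²⁺(aq)].
Substituting the known concentrations and solving, log [Cu⁺(aq)] = −3.134 and [Cu⁺(aq)] = 0.00073 M.

0.00073 M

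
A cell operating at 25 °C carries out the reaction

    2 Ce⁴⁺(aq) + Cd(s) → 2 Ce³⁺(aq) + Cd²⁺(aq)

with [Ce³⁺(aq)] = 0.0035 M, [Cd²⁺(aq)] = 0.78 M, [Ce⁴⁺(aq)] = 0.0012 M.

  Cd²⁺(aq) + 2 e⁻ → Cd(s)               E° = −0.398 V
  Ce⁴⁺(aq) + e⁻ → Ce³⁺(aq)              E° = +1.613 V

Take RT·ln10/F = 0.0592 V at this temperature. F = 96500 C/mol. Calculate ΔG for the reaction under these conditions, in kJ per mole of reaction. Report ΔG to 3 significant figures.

−383 kJ/mol

The standard cell potential is +1.613 − (−0.398) = +2.011 V, with n = 2 electrons in the balanced equation.
Q = ([Ce³⁺(aq)]^2·[Cd²⁺(aq)]) / [Ce⁴⁺(aq)]^2 = 6.64, so log Q = 0.822 and E = +2.011 − (0.0592/2)(0.822) = +1.9867 V.
Finally ΔG = −nFE = −(2)(96500 C/mol)(+1.9867 V) = −383 kJ/mol.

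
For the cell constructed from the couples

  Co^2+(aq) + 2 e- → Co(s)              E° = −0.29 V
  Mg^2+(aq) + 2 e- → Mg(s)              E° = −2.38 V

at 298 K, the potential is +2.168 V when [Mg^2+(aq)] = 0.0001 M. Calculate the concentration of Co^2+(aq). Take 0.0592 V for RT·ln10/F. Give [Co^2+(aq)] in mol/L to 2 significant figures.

Co²⁺/Co is the cathode (higher E°); E°cell = −0.29 − (−2.38) = +2.09 V with n = 2.
Since E = E° − (0.0592/n)·log Q, log Q = n(E° − E)/0.0592 = −2.635.
The balanced reaction is Co^2+(aq) + Mg(s) → Co(s) + Mg^2+(aq), so Q = [Mg^2+(aq)] / [Co^2+(aq)].
Isolating [Co^2+(aq)] in Q = 10^{−2.635} yields log [Co^2+(aq)] = −1.365, i.e. 0.043 M.

0.043 M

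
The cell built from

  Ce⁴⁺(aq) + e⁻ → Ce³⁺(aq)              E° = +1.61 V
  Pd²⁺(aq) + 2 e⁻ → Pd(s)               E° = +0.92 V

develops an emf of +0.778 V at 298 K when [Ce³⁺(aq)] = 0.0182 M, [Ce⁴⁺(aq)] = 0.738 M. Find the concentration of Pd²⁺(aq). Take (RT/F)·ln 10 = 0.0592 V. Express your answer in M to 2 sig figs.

1.7 M

Ce⁴⁺/Ce³⁺ is the cathode (higher E°); E°cell = +1.61 − (+0.92) = +0.69 V with n = 2.
From the Nernst equation, log Q = n(E° − E)/0.0592 = 2·(+0.69 − (+0.778))/0.0592 = −2.973.
For 2 Ce⁴⁺(aq) + Pd(s) → 2 Ce³⁺(aq) + Pd²⁺(aq), the reaction quotient is Q = ([Ce³⁺(aq)]^2·[Pd²⁺(aq)]) / [Ce⁴⁺(aq)]^2.
Isolating [Pd²⁺(aq)] in Q = 10^{−2.973} yields log [Pd²⁺(aq)] = 0.243, i.e. 1.7 M.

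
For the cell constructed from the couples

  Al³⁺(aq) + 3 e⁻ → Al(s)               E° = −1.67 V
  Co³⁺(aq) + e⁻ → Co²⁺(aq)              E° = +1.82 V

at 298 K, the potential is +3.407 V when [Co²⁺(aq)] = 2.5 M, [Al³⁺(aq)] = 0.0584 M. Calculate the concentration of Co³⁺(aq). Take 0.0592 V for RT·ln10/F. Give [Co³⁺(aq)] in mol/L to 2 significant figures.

0.038 M

With Co³⁺/Co²⁺ at the cathode and Al³⁺/Al at the anode, E°cell = +1.82 − (−1.67) = +3.49 V (n = 3).
From the Nernst equation, log Q = n(E° − E)/0.0592 = 3·(+3.49 − (+3.407))/0.0592 = 4.206.
For 3 Co³⁺(aq) + Al(s) → 3 Co²⁺(aq) + Al³⁺(aq), the reaction quotient is Q = ([Co²⁺(aq)]^3·[Al³⁺(aq)]) / [Co³⁺(aq)]^3.
Substituting the known concentrations and solving, log [Co³⁺(aq)] = −1.415 and [Co³⁺(aq)] = 0.038 M.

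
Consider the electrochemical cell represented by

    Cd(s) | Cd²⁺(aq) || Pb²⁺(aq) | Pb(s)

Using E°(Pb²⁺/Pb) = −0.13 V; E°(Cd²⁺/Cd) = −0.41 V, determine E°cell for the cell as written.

By convention the left-hand electrode in cell notation is the anode (oxidation) and the right-hand electrode is the cathode (reduction).
E°cell = E°(right) − E°(left) = −0.13 − (−0.41) = +0.28 V.

+0.28 V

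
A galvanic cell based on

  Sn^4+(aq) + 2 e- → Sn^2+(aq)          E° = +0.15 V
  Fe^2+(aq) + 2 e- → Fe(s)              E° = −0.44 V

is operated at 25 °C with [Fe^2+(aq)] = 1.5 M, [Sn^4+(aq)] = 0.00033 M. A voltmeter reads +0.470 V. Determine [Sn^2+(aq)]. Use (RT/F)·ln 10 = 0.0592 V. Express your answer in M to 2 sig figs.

2.5 M

With Sn⁴⁺/Sn²⁺ at the cathode and Fe²⁺/Fe at the anode, E°cell = +0.15 − (−0.44) = +0.59 V (n = 2).
Rearranging E = E° − (0.0592/n)·log Q gives log Q = 2(+0.59 − (+0.470))/0.0592 = 4.054.
The balanced reaction is Sn^4+(aq) + Fe(s) → Sn^2+(aq) + Fe^2+(aq), so Q = ([Sn^2+(aq)]·[Fe^2+(aq)]) / [Sn^4+(aq)].
Isolating [Sn^2+(aq)] in Q = 10^{4.054} yields log [Sn^2+(aq)] = 0.396, i.e. 2.5 M.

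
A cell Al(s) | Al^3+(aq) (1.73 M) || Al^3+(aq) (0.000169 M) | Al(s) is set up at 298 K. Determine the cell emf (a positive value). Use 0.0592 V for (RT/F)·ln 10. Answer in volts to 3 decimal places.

For a concentration cell E°cell = 0, since both electrodes use the same couple.
The compartment with the higher Al^3+(aq) concentration (1.73 M) acts as the cathode; ions are reduced there and produced at the dilute (0.000169 M) anode.
With n = 3, Ecell = −(0.0592/3)·log([dilute]/[conc]) = −(0.0592/3)·log(0.000169/1.73) = +0.079 V.

0.079 V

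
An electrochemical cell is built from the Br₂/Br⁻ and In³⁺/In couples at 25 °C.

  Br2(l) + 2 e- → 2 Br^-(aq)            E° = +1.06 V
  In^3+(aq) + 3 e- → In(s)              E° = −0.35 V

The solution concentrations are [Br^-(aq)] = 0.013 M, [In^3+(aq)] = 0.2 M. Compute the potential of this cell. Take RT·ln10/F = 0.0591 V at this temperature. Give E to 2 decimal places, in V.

+1.54 V

The Br₂/Br⁻ couple has the more positive E°, so it is the cathode; In³⁺/In is the anode.
E°cell = E°cat − E°an = +1.06 − (−0.35) = +1.41 V; n = 6.
The balanced reaction is 3 Br2(l) + 2 In(s) → 6 Br^-(aq) + 2 In^3+(aq), so Q = [Br^-(aq)]^6·[In^3+(aq)]^2 = 1.93×10^−13 and log Q = −12.714.
E = E° − (0.0591/n)·log Q = +1.41 − (0.0591/6)(−12.714) = +1.54 V.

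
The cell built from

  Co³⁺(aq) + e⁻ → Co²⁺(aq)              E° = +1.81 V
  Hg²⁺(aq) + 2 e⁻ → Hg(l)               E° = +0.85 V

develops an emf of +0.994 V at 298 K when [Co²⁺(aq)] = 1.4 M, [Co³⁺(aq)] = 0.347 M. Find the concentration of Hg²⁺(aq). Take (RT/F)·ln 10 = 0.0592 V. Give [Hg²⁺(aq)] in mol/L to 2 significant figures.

0.0044 M

With Co³⁺/Co²⁺ at the cathode and Hg²⁺/Hg at the anode, E°cell = +1.81 − (+0.85) = +0.96 V (n = 2).
From the Nernst equation, log Q = n(E° − E)/0.0592 = 2·(+0.96 − (+0.994))/0.0592 = −1.149.
Balancing electrons gives 2 Co³⁺(aq) + Hg(l) → 2 Co²⁺(aq) + Hg²⁺(aq); thus Q = ([Co²⁺(aq)]^2·[Hg²⁺(aq)]) / [Co³⁺(aq)]^2.
Solving for the unknown gives log [Hg²⁺(aq)] = −2.361, so [Hg²⁺(aq)] ≈ 0.0044 M.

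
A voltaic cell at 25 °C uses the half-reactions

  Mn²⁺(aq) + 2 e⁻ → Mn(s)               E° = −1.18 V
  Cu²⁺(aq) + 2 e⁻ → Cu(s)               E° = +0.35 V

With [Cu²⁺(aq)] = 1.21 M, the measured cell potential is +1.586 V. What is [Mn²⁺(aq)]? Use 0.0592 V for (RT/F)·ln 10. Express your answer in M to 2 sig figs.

With Cu²⁺/Cu at the cathode and Mn²⁺/Mn at the anode, E°cell = +0.35 − (−1.18) = +1.53 V (n = 2).
From the Nernst equation, log Q = n(E° − E)/0.0592 = 2·(+1.53 − (+1.586))/0.0592 = −1.892.
The balanced reaction is Cu²⁺(aq) + Mn(s) → Cu(s) + Mn²⁺(aq), so Q = [Mn²⁺(aq)] / [Cu²⁺(aq)].
Solving for the unknown gives log [Mn²⁺(aq)] = −1.809, so [Mn²⁺(aq)] ≈ 0.016 M.

0.016 M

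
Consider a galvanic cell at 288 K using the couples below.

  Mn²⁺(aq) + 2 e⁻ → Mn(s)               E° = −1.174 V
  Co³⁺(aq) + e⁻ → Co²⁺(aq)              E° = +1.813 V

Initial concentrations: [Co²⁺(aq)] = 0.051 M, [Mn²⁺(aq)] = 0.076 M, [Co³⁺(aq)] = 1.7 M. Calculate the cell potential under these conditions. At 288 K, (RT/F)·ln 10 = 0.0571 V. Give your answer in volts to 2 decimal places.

+3.11 V

Co³⁺/Co²⁺ is reduced (cathode, E° = +1.813 V) and Mn²⁺/Mn is oxidized (anode).
The standard potential is +1.813 − (−1.174) = +2.987 V and the balanced reaction transfers n = 2 electrons.
Balancing gives 2 Co³⁺(aq) + Mn(s) → 2 Co²⁺(aq) + Mn²⁺(aq); hence Q = ([Co²⁺(aq)]^2·[Mn²⁺(aq)]) / [Co³⁺(aq)]^2 = 6.84×10^−5 (log Q = −4.165).
E = E° − (0.0571/n)·log Q = +2.987 − (0.0571/2)(−4.165) = +3.11 V.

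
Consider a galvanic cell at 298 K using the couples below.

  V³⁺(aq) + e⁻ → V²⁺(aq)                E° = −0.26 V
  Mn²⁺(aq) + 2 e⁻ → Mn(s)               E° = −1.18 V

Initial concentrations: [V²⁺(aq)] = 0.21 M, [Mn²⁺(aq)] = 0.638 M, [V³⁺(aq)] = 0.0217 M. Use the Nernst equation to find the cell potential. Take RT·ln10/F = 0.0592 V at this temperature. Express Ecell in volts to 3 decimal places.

+0.867 V

The V³⁺/V²⁺ couple has the more positive E°, so it is the cathode; Mn²⁺/Mn is the anode.
E°cell = −0.26 − (−1.18) = +0.92 V, with n = 2 electrons transferred.
Balancing gives 2 V³⁺(aq) + Mn(s) → 2 V²⁺(aq) + Mn²⁺(aq); hence Q = ([V²⁺(aq)]^2·[Mn²⁺(aq)]) / [V³⁺(aq)]^2 = 59.8 (log Q = 1.776).
E = E° − (0.0592/n)·log Q = +0.92 − (0.0592/2)(1.776) = +0.867 V.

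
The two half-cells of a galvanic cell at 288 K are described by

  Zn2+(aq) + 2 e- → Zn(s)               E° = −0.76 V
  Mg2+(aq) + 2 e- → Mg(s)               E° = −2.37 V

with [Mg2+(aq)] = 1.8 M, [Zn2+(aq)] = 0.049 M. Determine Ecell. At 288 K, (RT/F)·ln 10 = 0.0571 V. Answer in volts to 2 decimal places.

+1.57 V

The Zn²⁺/Zn couple has the more positive E°, so it is the cathode; Mg²⁺/Mg is the anode.
The standard potential is −0.76 − (−2.37) = +1.61 V and the balanced reaction transfers n = 2 electrons.
For the overall reaction Zn2+(aq) + Mg(s) → Zn(s) + Mg2+(aq), Q = [Mg2+(aq)] / [Zn2+(aq)] = 36.7, giving log Q = 1.565.
Applying E = E° − (RT ln10/nF)·log Q gives +1.61 − (0.0571/2)(1.565) = +1.57 V.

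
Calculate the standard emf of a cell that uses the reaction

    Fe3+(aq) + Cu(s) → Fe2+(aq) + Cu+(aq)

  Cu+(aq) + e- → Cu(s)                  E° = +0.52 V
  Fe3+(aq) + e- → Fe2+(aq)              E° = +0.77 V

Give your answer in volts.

Fe3+(aq) gains electrons, so the Fe³⁺/Fe²⁺ couple is the cathode; the Cu⁺/Cu couple is the anode.
E°cell = E°(cathode) − E°(anode) = +0.77 − (+0.52) = +0.25 V.

+0.25 V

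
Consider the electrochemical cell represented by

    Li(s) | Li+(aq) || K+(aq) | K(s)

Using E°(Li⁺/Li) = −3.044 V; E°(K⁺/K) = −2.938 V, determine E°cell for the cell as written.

By convention the left-hand electrode in cell notation is the anode (oxidation) and the right-hand electrode is the cathode (reduction).
E°cell = E°(right) − E°(left) = −2.938 − (−3.044) = +0.106 V.

+0.106 V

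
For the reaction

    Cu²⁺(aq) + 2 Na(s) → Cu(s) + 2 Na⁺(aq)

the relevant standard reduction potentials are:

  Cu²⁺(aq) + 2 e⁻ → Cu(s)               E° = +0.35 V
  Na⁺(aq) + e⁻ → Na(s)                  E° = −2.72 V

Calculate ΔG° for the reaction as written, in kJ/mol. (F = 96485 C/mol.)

In the reaction as written Cu²⁺(aq) is reduced, so the Cu²⁺/Cu couple is the cathode and Na⁺/Na is the anode.
E°cell = +0.35 − (−2.72) = +3.07 V; balancing electrons gives n = 2.
ΔG° = −nFE°cell = −(2)(96485)(+3.07) J/mol = −592 kJ/mol.

−592 kJ/mol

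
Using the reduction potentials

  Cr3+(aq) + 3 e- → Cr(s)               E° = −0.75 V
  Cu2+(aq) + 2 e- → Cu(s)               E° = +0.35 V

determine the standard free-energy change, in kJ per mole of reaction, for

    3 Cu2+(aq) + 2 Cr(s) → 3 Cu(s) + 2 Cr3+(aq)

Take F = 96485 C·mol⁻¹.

In the reaction as written Cu2+(aq) is reduced, so the Cu²⁺/Cu couple is the cathode and Cr³⁺/Cr is the anode.
E°cell = +0.35 − (−0.75) = +1.10 V; balancing electrons gives n = 6.
ΔG° = −nFE°cell = −(6)(96485)(+1.10) J/mol = −637 kJ/mol.

−637 kJ/mol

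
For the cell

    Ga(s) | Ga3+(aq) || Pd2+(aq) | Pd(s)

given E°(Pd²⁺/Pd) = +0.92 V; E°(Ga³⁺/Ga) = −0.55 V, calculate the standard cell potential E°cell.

+1.47 V

By convention the left-hand electrode in cell notation is the anode (oxidation) and the right-hand electrode is the cathode (reduction).
E°cell = E°(right) − E°(left) = +0.92 − (−0.55) = +1.47 V.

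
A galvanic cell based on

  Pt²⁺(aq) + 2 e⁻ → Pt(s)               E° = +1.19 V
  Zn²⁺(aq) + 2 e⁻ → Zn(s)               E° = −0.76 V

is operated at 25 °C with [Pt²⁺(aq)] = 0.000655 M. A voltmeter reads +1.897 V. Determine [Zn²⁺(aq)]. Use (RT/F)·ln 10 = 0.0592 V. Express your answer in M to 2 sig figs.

Pt²⁺/Pt is the cathode (higher E°); E°cell = +1.19 − (−0.76) = +1.95 V with n = 2.
From the Nernst equation, log Q = n(E° − E)/0.0592 = 2·(+1.95 − (+1.897))/0.0592 = 1.791.
Balancing electrons gives Pt²⁺(aq) + Zn(s) → Pt(s) + Zn²⁺(aq); thus Q = [Zn²⁺(aq)] / [Pt²⁺(aq)].
Solving for the unknown gives log [Zn²⁺(aq)] = −1.393, so [Zn²⁺(aq)] ≈ 0.040 M.

0.040 M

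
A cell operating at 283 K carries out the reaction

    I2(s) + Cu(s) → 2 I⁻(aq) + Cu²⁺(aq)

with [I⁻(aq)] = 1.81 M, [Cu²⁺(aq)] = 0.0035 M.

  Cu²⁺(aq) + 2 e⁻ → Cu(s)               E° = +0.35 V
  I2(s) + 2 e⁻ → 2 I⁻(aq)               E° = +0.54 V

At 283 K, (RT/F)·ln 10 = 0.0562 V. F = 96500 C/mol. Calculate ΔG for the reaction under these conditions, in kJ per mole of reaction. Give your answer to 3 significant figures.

The standard cell potential is +0.54 − (+0.35) = +0.19 V, with n = 2 electrons in the balanced equation.
Here Q = [I⁻(aq)]^2·[Cu²⁺(aq)] = 0.0115 (log Q = −1.941), giving E = +0.19 − (0.0562/2)·(−1.941) = +0.2445 V.
Then ΔG = −nFE = −2 × 96500 × +0.2445 J/mol = −47.2 kJ/mol.

−47.2 kJ/mol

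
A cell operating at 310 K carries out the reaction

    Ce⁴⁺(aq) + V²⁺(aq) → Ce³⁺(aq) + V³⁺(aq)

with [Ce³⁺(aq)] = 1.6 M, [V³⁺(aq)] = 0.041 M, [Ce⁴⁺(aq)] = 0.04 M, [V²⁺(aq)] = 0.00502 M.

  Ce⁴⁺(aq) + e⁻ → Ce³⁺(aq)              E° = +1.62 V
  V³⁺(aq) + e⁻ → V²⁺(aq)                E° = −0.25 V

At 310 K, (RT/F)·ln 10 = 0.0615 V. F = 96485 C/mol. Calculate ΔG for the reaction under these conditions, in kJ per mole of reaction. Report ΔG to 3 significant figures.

E°cell = +1.62 − (−0.25) = +1.87 V; the balanced reaction transfers n = 1 electron.
Here Q = ([Ce³⁺(aq)]·[V³⁺(aq)]) / ([Ce⁴⁺(aq)]·[V²⁺(aq)]) = 327 (log Q = 2.514), giving E = +1.87 − (0.0615/1)·(2.514) = +1.7154 V.
Finally ΔG = −nFE = −(1)(96485 C/mol)(+1.7154 V) = −166 kJ/mol.

−166 kJ/mol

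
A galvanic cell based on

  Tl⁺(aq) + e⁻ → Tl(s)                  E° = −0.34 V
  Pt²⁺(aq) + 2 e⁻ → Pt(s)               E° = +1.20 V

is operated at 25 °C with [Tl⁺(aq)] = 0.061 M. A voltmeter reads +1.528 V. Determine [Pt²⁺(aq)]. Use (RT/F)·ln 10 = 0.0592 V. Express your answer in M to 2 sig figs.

Pt²⁺/Pt is the cathode (higher E°); E°cell = +1.20 − (−0.34) = +1.54 V with n = 2.
From the Nernst equation, log Q = n(E° − E)/0.0592 = 2·(+1.54 − (+1.528))/0.0592 = 0.405.
Balancing electrons gives Pt²⁺(aq) + 2 Tl(s) → Pt(s) + 2 Tl⁺(aq); thus Q = [Tl⁺(aq)]^2 / [Pt²⁺(aq)].
Substituting the known concentrations and solving, log [Pt²⁺(aq)] = −2.834 and [Pt²⁺(aq)] = 0.0015 M.

0.0015 M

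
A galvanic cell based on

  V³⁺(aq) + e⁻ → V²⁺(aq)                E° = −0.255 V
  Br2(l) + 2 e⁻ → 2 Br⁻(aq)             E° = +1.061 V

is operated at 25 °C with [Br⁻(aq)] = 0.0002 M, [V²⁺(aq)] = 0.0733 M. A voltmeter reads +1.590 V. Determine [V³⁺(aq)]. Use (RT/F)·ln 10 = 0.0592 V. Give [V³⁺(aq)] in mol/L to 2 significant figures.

With Br₂/Br⁻ at the cathode and V³⁺/V²⁺ at the anode, E°cell = +1.061 − (−0.255) = +1.316 V (n = 2).
Since E = E° − (0.0592/n)·log Q, log Q = n(E° − E)/0.0592 = −9.257.
The balanced reaction is Br2(l) + 2 V²⁺(aq) → 2 Br⁻(aq) + 2 V³⁺(aq), so Q = ([Br⁻(aq)]^2·[V³⁺(aq)]^2) / [V²⁺(aq)]^2.
Substituting the known concentrations and solving, log [V³⁺(aq)] = −2.064 and [V³⁺(aq)] = 0.0086 M.

0.0086 M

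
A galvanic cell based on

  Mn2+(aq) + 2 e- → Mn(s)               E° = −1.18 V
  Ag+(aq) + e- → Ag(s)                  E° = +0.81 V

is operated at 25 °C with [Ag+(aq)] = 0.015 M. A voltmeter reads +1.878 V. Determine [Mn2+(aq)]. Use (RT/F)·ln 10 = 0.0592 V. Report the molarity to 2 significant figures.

1.4 M

With Ag⁺/Ag at the cathode and Mn²⁺/Mn at the anode, E°cell = +0.81 − (−1.18) = +1.99 V (n = 2).
Rearranging E = E° − (0.0592/n)·log Q gives log Q = 2(+1.99 − (+1.878))/0.0592 = 3.784.
For 2 Ag+(aq) + Mn(s) → 2 Ag(s) + Mn2+(aq), the reaction quotient is Q = [Mn2+(aq)] / [Ag+(aq)]^2.
Substituting the known concentrations and solving, log [Mn2+(aq)] = 0.136 and [Mn2+(aq)] = 1.4 M.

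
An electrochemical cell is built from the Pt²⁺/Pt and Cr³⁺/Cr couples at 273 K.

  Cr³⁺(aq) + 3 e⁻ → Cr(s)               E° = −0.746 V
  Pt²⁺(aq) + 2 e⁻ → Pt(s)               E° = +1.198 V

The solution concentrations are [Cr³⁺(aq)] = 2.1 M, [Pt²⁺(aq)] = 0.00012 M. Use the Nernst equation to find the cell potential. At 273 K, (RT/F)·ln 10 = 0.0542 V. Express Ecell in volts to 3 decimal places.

+1.832 V

Since E°(Pt²⁺/Pt) > E°(Cr³⁺/Cr), Pt²⁺/Pt serves as the cathode.
E°cell = +1.198 − (−0.746) = +1.944 V, with n = 6 electrons transferred.
For the overall reaction 3 Pt²⁺(aq) + 2 Cr(s) → 3 Pt(s) + 2 Cr³⁺(aq), Q = [Cr³⁺(aq)]^2 / [Pt²⁺(aq)]^3 = 2.55×10^12, giving log Q = 12.407.
Applying E = E° − (RT ln10/nF)·log Q gives +1.944 − (0.0542/6)(12.407) = +1.832 V.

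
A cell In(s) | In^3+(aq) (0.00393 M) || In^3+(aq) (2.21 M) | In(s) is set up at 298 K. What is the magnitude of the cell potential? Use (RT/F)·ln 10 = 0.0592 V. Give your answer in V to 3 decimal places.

For a concentration cell E°cell = 0, since both electrodes use the same couple.
The compartment with the higher In^3+(aq) concentration (2.21 M) acts as the cathode; ions are reduced there and produced at the dilute (0.00393 M) anode.
With n = 3, Ecell = −(0.0592/3)·log([dilute]/[conc]) = −(0.0592/3)·log(0.00393/2.21) = +0.054 V.

0.054 V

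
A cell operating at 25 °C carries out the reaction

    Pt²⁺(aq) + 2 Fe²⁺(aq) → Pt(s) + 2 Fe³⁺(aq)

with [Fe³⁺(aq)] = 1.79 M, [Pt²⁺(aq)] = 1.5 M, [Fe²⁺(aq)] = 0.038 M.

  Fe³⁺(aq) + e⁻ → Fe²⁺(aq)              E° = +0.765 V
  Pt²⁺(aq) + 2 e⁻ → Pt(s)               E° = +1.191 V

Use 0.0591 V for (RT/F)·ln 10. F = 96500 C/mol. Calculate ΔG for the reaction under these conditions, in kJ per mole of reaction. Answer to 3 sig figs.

E°cell = +1.191 − (+0.765) = +0.426 V; the balanced reaction transfers n = 2 electrons.
Q = [Fe³⁺(aq)]^2 / ([Pt²⁺(aq)]·[Fe²⁺(aq)]^2) = 1.48×10^3, so log Q = 3.170 and E = +0.426 − (0.0591/2)(3.170) = +0.3323 V.
ΔG = −nFE = −(2)(96500)(+0.3323) J/mol = −64.1 kJ/mol.

−64.1 kJ/mol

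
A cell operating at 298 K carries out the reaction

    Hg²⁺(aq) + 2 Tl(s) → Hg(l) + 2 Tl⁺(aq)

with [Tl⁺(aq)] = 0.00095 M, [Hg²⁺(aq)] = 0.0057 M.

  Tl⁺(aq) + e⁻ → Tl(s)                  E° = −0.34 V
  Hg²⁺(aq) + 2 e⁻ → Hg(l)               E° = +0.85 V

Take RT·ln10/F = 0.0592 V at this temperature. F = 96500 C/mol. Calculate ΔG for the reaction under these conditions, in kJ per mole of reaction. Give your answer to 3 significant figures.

With Hg²⁺/Hg reduced at the cathode, E°cell = +0.85 − (−0.34) = +1.19 V and n = 2.
The reaction quotient is [Tl⁺(aq)]^2 / [Hg²⁺(aq)] = 0.000158; by Nernst, E = +1.19 − (0.0592/2)(−3.800) = +1.3025 V.
Then ΔG = −nFE = −2 × 96500 × +1.3025 J/mol = −251 kJ/mol.

−251 kJ/mol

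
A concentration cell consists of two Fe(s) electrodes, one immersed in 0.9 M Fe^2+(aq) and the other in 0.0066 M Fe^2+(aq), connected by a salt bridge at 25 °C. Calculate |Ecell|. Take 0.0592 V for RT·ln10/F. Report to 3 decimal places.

0.063 V

For a concentration cell E°cell = 0, since both electrodes use the same couple.
The compartment with the higher Fe^2+(aq) concentration (0.9 M) acts as the cathode; ions are reduced there and produced at the dilute (0.0066 M) anode.
With n = 2, Ecell = −(0.0592/2)·log([dilute]/[conc]) = −(0.0592/2)·log(0.0066/0.9) = +0.063 V.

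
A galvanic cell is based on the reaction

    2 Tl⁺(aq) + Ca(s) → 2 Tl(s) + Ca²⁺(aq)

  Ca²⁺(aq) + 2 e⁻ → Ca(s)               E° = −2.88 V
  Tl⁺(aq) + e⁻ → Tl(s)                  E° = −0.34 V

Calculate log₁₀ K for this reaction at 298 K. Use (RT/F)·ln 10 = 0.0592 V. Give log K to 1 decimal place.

The Tl⁺/Tl couple is reduced (cathode); E°cell = −0.34 − (−2.88) = +2.54 V with n = 2.
At equilibrium E = 0, so log K = nE°cell / 0.0592 = (2)(+2.54) / 0.0592 = 85.8.

log K = 85.8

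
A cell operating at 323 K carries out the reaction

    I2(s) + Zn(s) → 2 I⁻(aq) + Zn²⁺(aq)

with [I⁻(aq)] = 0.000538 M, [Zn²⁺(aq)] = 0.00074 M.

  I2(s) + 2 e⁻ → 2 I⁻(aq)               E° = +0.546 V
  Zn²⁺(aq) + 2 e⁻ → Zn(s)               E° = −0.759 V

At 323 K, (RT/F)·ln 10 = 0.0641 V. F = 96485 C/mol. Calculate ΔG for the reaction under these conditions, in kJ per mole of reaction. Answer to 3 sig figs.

The standard cell potential is +0.546 − (−0.759) = +1.305 V, with n = 2 electrons in the balanced equation.
The reaction quotient is [I⁻(aq)]^2·[Zn²⁺(aq)] = 2.14×10^−10; by Nernst, E = +1.305 − (0.0641/2)(−9.669) = +1.6149 V.
Finally ΔG = −nFE = −(2)(96485 C/mol)(+1.6149 V) = −312 kJ/mol.

−312 kJ/mol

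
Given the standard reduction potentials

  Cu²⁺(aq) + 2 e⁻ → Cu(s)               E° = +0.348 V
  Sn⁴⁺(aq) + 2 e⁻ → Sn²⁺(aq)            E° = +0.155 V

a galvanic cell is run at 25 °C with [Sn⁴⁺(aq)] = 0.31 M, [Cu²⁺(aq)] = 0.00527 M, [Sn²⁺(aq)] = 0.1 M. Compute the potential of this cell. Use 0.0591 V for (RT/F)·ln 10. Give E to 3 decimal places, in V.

+0.111 V

The Cu²⁺/Cu couple has the more positive E°, so it is the cathode; Sn⁴⁺/Sn²⁺ is the anode.
E°cell = +0.348 − (+0.155) = +0.193 V, with n = 2 electrons transferred.
The balanced reaction is Cu²⁺(aq) + Sn²⁺(aq) → Cu(s) + Sn⁴⁺(aq), so Q = [Sn⁴⁺(aq)] / ([Cu²⁺(aq)]·[Sn²⁺(aq)]) = 588 and log Q = 2.770.
Applying E = E° − (RT ln10/nF)·log Q gives +0.193 − (0.0591/2)(2.770) = +0.111 V.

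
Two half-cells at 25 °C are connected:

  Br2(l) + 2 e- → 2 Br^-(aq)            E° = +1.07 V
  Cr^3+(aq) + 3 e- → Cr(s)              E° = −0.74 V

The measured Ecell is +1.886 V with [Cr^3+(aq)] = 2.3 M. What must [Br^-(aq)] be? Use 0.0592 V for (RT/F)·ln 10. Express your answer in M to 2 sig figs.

Br₂/Br⁻ is the cathode (higher E°); E°cell = +1.07 − (−0.74) = +1.81 V with n = 6.
From the Nernst equation, log Q = n(E° − E)/0.0592 = 6·(+1.81 − (+1.886))/0.0592 = −7.703.
The balanced reaction is 3 Br2(l) + 2 Cr(s) → 6 Br^-(aq) + 2 Cr^3+(aq), so Q = [Br^-(aq)]^6·[Cr^3+(aq)]^2.
Solving for the unknown gives log [Br^-(aq)] = −1.404, so [Br^-(aq)] ≈ 0.039 M.

0.039 M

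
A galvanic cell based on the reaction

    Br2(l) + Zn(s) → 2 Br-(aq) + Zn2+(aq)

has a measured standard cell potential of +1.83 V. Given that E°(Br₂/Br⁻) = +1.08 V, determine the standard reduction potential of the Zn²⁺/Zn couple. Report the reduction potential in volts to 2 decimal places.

−0.75 V

In the reaction as written the Br₂/Br⁻ couple is reduced (cathode) and Zn²⁺/Zn is oxidized (anode), so E°cell = E°(Br₂/Br⁻) − E°(Zn²⁺/Zn).
E°(Zn²⁺/Zn) = E°(cathode) − E°cell = +1.08 − (+1.83) = −0.75 V.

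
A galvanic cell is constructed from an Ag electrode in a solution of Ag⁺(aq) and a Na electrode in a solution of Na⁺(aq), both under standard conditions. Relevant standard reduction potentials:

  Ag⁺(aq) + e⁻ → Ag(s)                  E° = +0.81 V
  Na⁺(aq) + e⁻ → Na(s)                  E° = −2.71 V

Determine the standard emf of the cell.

Of the two couples in this cell, the one with the more positive reduction potential is reduced at the cathode: here that is Ag⁺/Ag (+0.81 V); Na⁺/Na (−2.71 V) is the anode.
E°cell = E°(cathode) − E°(anode) = +0.81 − (−2.71) = +3.52 V.

+3.52 V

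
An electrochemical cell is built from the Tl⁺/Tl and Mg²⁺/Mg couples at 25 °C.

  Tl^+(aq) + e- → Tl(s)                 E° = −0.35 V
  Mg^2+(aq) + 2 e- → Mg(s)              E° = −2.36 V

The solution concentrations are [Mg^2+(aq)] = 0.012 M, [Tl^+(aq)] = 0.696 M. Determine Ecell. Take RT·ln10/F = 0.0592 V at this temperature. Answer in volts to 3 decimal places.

+2.058 V

Tl⁺/Tl is reduced (cathode, E° = −0.35 V) and Mg²⁺/Mg is oxidized (anode).
The standard potential is −0.35 − (−2.36) = +2.01 V and the balanced reaction transfers n = 2 electrons.
The balanced reaction is 2 Tl^+(aq) + Mg(s) → 2 Tl(s) + Mg^2+(aq), so Q = [Mg^2+(aq)] / [Tl^+(aq)]^2 = 0.0248 and log Q = −1.606.
E = E° − (0.0592/n)·log Q = +2.01 − (0.0592/2)(−1.606) = +2.058 V.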